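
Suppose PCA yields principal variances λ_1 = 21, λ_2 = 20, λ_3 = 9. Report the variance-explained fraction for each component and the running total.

Step 1 — total variance = trace(Sigma) = Σ λ_i = 21 + 20 + 9 = 50.

Step 2 — fraction explained by component i = λ_i / Σ λ:
  PC1: 21/50 = 0.42
  PC2: 20/50 = 0.4
  PC3: 9/50 = 0.18

Step 3 — cumulative fraction after k components = (λ_1 + ... + λ_k) / Σ λ:
  k = 1: 21/50 = 0.42
  k = 2: (21 + 20)/50 = 41/50 = 0.82
  k = 3: (21 + 20 + 9)/50 = 50/50 = 1

Summary (fraction, with percent):

explained: PC1 0.42 (42%), PC2 0.4 (40%), PC3 0.18 (18%);  cumulative: 0.42, 0.82, 1


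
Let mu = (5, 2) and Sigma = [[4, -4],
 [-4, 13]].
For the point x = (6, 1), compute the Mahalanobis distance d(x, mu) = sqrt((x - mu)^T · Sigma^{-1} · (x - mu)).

Step 1 — centre the observation: (x - mu) = (1, -1).

Step 2 — invert Sigma. det(Sigma) = 4·13 - (-4)² = 36.
  Sigma^{-1} = (1/det) · [[d, -b], [-b, a]] = [[0.3611, 0.1111],
 [0.1111, 0.1111]].

Step 3 — form the quadratic (x - mu)^T · Sigma^{-1} · (x - mu):
  Sigma^{-1} · (x - mu) = (0.25, 0).
  (x - mu)^T · [Sigma^{-1} · (x - mu)] = (1)·(0.25) + (-1)·(0) = 0.25.

Step 4 — take square root: d = √(0.25) ≈ 0.5.

d(x, mu) = √(0.25) ≈ 0.5


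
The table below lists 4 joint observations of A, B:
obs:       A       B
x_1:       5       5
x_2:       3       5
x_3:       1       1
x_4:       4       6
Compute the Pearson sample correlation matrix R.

Step 1 — column means:
  mean(A) = (5 + 3 + 1 + 4) / 4 = 13/4 = 3.25
  mean(B) = (5 + 5 + 1 + 6) / 4 = 17/4 = 4.25

Step 2 — sample variances and covariances s[i,j] = (1/(n-1)) · Σ_k (x_{k,i} - mean_i) · (x_{k,j} - mean_j), with n-1 = 3:
  s[A,A] = ((1.75)·(1.75) + (-0.25)·(-0.25) + (-2.25)·(-2.25) + (0.75)·(0.75)) / 3 = 8.75/3 = 2.9167
  s[A,B] = ((1.75)·(0.75) + (-0.25)·(0.75) + (-2.25)·(-3.25) + (0.75)·(1.75)) / 3 = 9.75/3 = 3.25
  s[B,B] = ((0.75)·(0.75) + (0.75)·(0.75) + (-3.25)·(-3.25) + (1.75)·(1.75)) / 3 = 14.75/3 = 4.9167
  Sample standard deviations s_i = √(s[i,i]):
  s(A) = √(2.9167) = 1.7078
  s(B) = √(4.9167) = 2.2174

Step 3 — r_{ij} = s_{ij} / (s_i · s_j):
  r[A,A] = 1 (diagonal).
  r[A,B] = 3.25 / (1.7078 · 2.2174) = 3.25 / 3.7869 = 0.8582
  r[B,B] = 1 (diagonal).

R is symmetric with unit diagonal. Assembling:

R = [[1, 0.8582],
 [0.8582, 1]]


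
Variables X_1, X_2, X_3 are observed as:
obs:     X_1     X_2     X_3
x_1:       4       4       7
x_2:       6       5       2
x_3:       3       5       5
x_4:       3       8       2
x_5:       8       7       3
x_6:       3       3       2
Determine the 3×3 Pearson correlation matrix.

Step 1 — column means:
  mean(X_1) = (4 + 6 + 3 + 3 + 8 + 3) / 6 = 27/6 = 4.5
  mean(X_2) = (4 + 5 + 5 + 8 + 7 + 3) / 6 = 32/6 = 5.3333
  mean(X_3) = (7 + 2 + 5 + 2 + 3 + 2) / 6 = 21/6 = 3.5

Step 2 — sample variances and covariances s[i,j] = (1/(n-1)) · Σ_k (x_{k,i} - mean_i) · (x_{k,j} - mean_j), with n-1 = 5:
  s[X_1,X_1] = ((-0.5)·(-0.5) + (1.5)·(1.5) + (-1.5)·(-1.5) + (-1.5)·(-1.5) + (3.5)·(3.5) + (-1.5)·(-1.5)) / 5 = 21.5/5 = 4.3
  s[X_1,X_2] = ((-0.5)·(-1.3333) + (1.5)·(-0.3333) + (-1.5)·(-0.3333) + (-1.5)·(2.6667) + (3.5)·(1.6667) + (-1.5)·(-2.3333)) / 5 = 6/5 = 1.2
  s[X_1,X_3] = ((-0.5)·(3.5) + (1.5)·(-1.5) + (-1.5)·(1.5) + (-1.5)·(-1.5) + (3.5)·(-0.5) + (-1.5)·(-1.5)) / 5 = -3.5/5 = -0.7
  s[X_2,X_2] = ((-1.3333)·(-1.3333) + (-0.3333)·(-0.3333) + (-0.3333)·(-0.3333) + (2.6667)·(2.6667) + (1.6667)·(1.6667) + (-2.3333)·(-2.3333)) / 5 = 17.3333/5 = 3.4667
  s[X_2,X_3] = ((-1.3333)·(3.5) + (-0.3333)·(-1.5) + (-0.3333)·(1.5) + (2.6667)·(-1.5) + (1.6667)·(-0.5) + (-2.3333)·(-1.5)) / 5 = -6/5 = -1.2
  s[X_3,X_3] = ((3.5)·(3.5) + (-1.5)·(-1.5) + (1.5)·(1.5) + (-1.5)·(-1.5) + (-0.5)·(-0.5) + (-1.5)·(-1.5)) / 5 = 21.5/5 = 4.3
  Sample standard deviations s_i = √(s[i,i]):
  s(X_1) = √(4.3) = 2.0736
  s(X_2) = √(3.4667) = 1.8619
  s(X_3) = √(4.3) = 2.0736

Step 3 — r_{ij} = s_{ij} / (s_i · s_j):
  r[X_1,X_1] = 1 (diagonal).
  r[X_1,X_2] = 1.2 / (2.0736 · 1.8619) = 1.2 / 3.8609 = 0.3108
  r[X_1,X_3] = -0.7 / (2.0736 · 2.0736) = -0.7 / 4.3 = -0.1628
  r[X_2,X_2] = 1 (diagonal).
  r[X_2,X_3] = -1.2 / (1.8619 · 2.0736) = -1.2 / 3.8609 = -0.3108
  r[X_3,X_3] = 1 (diagonal).

R is symmetric with unit diagonal. Assembling:

R = [[1, 0.3108, -0.1628],
 [0.3108, 1, -0.3108],
 [-0.1628, -0.3108, 1]]


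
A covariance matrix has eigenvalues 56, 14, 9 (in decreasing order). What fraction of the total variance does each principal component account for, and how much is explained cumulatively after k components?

Step 1 — total variance = trace(Sigma) = Σ λ_i = 56 + 14 + 9 = 79.

Step 2 — fraction explained by component i = λ_i / Σ λ:
  PC1: 56/79 = 0.7089
  PC2: 14/79 = 0.1772
  PC3: 9/79 = 0.1139

Step 3 — cumulative fraction after k components = (λ_1 + ... + λ_k) / Σ λ:
  k = 1: 56/79 = 0.7089
  k = 2: (56 + 14)/79 = 70/79 = 0.8861
  k = 3: (56 + 14 + 9)/79 = 79/79 = 1

Summary (fraction, with percent):

explained: PC1 0.7089 (70.89%), PC2 0.1772 (17.72%), PC3 0.1139 (11.39%);  cumulative: 0.7089, 0.8861, 1


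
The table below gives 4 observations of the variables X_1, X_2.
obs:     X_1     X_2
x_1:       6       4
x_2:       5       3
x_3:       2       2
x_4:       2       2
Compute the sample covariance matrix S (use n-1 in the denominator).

Step 1 — column means:
  mean(X_1) = (6 + 5 + 2 + 2) / 4 = 15/4 = 3.75
  mean(X_2) = (4 + 3 + 2 + 2) / 4 = 11/4 = 2.75

Step 2 — sample covariance S[i,j] = (1/(n-1)) · Σ_k (x_{k,i} - mean_i) · (x_{k,j} - mean_j), with n-1 = 3.
  S[X_1,X_1] = ((2.25)·(2.25) + (1.25)·(1.25) + (-1.75)·(-1.75) + (-1.75)·(-1.75)) / 3 = 12.75/3 = 4.25
  S[X_1,X_2] = ((2.25)·(1.25) + (1.25)·(0.25) + (-1.75)·(-0.75) + (-1.75)·(-0.75)) / 3 = 5.75/3 = 1.9167
  S[X_2,X_2] = ((1.25)·(1.25) + (0.25)·(0.25) + (-0.75)·(-0.75) + (-0.75)·(-0.75)) / 3 = 2.75/3 = 0.9167

S is symmetric (S[j,i] = S[i,j]). Assembling:

S = [[4.25, 1.9167],
 [1.9167, 0.9167]]


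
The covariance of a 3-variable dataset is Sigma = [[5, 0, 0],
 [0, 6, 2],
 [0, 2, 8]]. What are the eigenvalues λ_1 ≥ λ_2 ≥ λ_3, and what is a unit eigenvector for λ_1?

Step 1 — characteristic polynomial p(λ) = det(λI - Sigma) = λ³ - tr·λ² + c_1·λ - det, where tr = trace, c_1 = sum of the principal 2×2 minors, det = det(Sigma):
  tr = 5 + 6 + 8 = 19,
  c_1 = (5·6 - (0)²) + (5·8 - (0)²) + (6·8 - (2)²) = 30 + 40 + 44 = 114,
  det = 5·(6·8 - (2)²) - (0)·((0)·8 - (2)·(0)) + (0)·((0)·(2) - 6·(0)) = 5·(44) - (0)·(0) + (0)·(0) = 220.
  So p(λ) = λ³ - 19λ² + 114λ - 220.
Step 2 — look for an integer root (rational root theorem: any rational root is an integer divisor of 220). Testing λ = 5:
  p(5) = 125 - 475 + 570 - 220 = 0  ✓
  Dividing out (λ - 5): p(λ) = (λ - 5)(λ² - 14λ + 44).
Step 3 — remaining eigenvalues from the quadratic λ² - 14λ + 44 = 0:
  Δ = 14² - 4·44 = 196 - 176 = 20,  λ = (14 ± √20)/2 = (14 ± 4.4721)/2 ≈ 9.2361 or 4.7639.
  Sorted: λ_1 = 9.2361,  λ_2 = 5,  λ_3 = 4.7639  (check: sum = 19 = tr ✓).

Step 4 — unit eigenvector for λ_1 ≈ 9.2361: v spans the null space of (Sigma - λ_1 I), whose rows are
  r_1 = (-4.2361, 0, 0),  r_2 = (0, -3.2361, 2),  r_3 = (0, 2, -1.2361).
  v is orthogonal to every row, so take v ∝ r_1 × r_2 = ((0)·(2) - (0)·(-3.2361), (0)·(0) - (-4.2361)·(2), (-4.2361)·(-3.2361) - (0)·(0)) ≈ (0, 8.4721, 13.7082).
  Let u = (0, 8.4721, 13.7082).
  ||u|| = √((0)² + (8.4721)² + (13.7082)²) = √(259.6919) ≈ 16.115,  v_1 = u/||u|| ≈ (0, 0.5257, 0.8507) (||v_1|| = 1).

λ_1 = 9.2361,  λ_2 = 5,  λ_3 = 4.7639;  v_1 ≈ (0, 0.5257, 0.8507)


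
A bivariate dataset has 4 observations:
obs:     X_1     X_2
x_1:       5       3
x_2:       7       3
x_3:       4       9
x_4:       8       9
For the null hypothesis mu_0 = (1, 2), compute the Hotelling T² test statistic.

Step 1 — sample mean vector:
  mean(X_1) = (5 + 7 + 4 + 8) / 4 = 24/4 = 6
  mean(X_2) = (3 + 3 + 9 + 9) / 4 = 24/4 = 6
  x̄ = (6, 6),  deviation x̄ - mu_0 = (6, 6) - (1, 2) = (5, 4).

Step 2 — sample covariance matrix, S[i,j] = (1/(n-1)) · Σ_k (x_{k,i} - mean_i) · (x_{k,j} - mean_j), divisor n-1 = 3:
  S[X_1,X_1] = ((-1)·(-1) + (1)·(1) + (-2)·(-2) + (2)·(2)) / 3 = 10/3 = 3.3333
  S[X_1,X_2] = ((-1)·(-3) + (1)·(-3) + (-2)·(3) + (2)·(3)) / 3 = 0/3 = 0
  S[X_2,X_2] = ((-3)·(-3) + (-3)·(-3) + (3)·(3) + (3)·(3)) / 3 = 36/3 = 12
  S = [[3.3333, 0],
 [0, 12]].

Step 3 — invert S. det(S) = 3.3333·12 - (0)² = 40.
  S^{-1} = (1/det) · [[d, -b], [-b, a]] = [[0.3, 0],
 [0, 0.0833]].

Step 4 — quadratic form (x̄ - mu_0)^T · S^{-1} · (x̄ - mu_0):
  S^{-1} · (x̄ - mu_0) = (1.5, 0.3333),
  (x̄ - mu_0)^T · [...] = (5)·(1.5) + (4)·(0.3333) = 8.8333.

Step 5 — scale by n: T² = 4 · 8.8333 = 35.3333.

T² ≈ 35.3333


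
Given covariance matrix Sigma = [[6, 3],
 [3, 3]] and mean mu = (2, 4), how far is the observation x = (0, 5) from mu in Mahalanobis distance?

Step 1 — centre the observation: (x - mu) = (-2, 1).

Step 2 — invert Sigma. det(Sigma) = 6·3 - (3)² = 9.
  Sigma^{-1} = (1/det) · [[d, -b], [-b, a]] = [[0.3333, -0.3333],
 [-0.3333, 0.6667]].

Step 3 — form the quadratic (x - mu)^T · Sigma^{-1} · (x - mu):
  Sigma^{-1} · (x - mu) = (-1, 1.3333).
  (x - mu)^T · [Sigma^{-1} · (x - mu)] = (-2)·(-1) + (1)·(1.3333) = 3.3333.

Step 4 — take square root: d = √(3.3333) ≈ 1.8257.

d(x, mu) = √(3.3333) ≈ 1.8257


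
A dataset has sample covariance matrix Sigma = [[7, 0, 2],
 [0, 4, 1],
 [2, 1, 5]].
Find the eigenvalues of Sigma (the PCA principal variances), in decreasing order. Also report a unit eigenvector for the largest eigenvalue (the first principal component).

Step 1 — characteristic polynomial p(λ) = det(λI - Sigma) = λ³ - tr·λ² + c_1·λ - det, where tr = trace, c_1 = sum of the principal 2×2 minors, det = det(Sigma):
  tr = 7 + 4 + 5 = 16,
  c_1 = (7·4 - (0)²) + (7·5 - (2)²) + (4·5 - (1)²) = 28 + 31 + 19 = 78,
  det = 7·(4·5 - (1)²) - (0)·((0)·5 - (1)·(2)) + (2)·((0)·(1) - 4·(2)) = 7·(19) - (0)·(-2) + (2)·(-8) = 117.
  So p(λ) = λ³ - 16λ² + 78λ - 117.
Step 2 — look for an integer root (rational root theorem: any rational root is an integer divisor of 117). Testing λ = 3:
  p(3) = 27 - 144 + 234 - 117 = 0  ✓
  Dividing out (λ - 3): p(λ) = (λ - 3)(λ² - 13λ + 39).
Step 3 — remaining eigenvalues from the quadratic λ² - 13λ + 39 = 0:
  Δ = 13² - 4·39 = 169 - 156 = 13,  λ = (13 ± √13)/2 = (13 ± 3.6056)/2 ≈ 8.3028 or 4.6972.
  Sorted: λ_1 = 8.3028,  λ_2 = 4.6972,  λ_3 = 3  (check: sum = 16 = tr ✓).

Step 4 — unit eigenvector for λ_1 ≈ 8.3028: v spans the null space of (Sigma - λ_1 I), whose rows are
  r_1 = (-1.3028, 0, 2),  r_2 = (0, -4.3028, 1),  r_3 = (2, 1, -3.3028).
  v is orthogonal to every row, so take v ∝ r_1 × r_2 = ((0)·(1) - (2)·(-4.3028), (2)·(0) - (-1.3028)·(1), (-1.3028)·(-4.3028) - (0)·(0)) ≈ (8.6056, 1.3028, 5.6056).
  Let u = (8.6056, 1.3028, 5.6056).
  ||u|| = √((8.6056)² + (1.3028)² + (5.6056)²) = √(107.1749) ≈ 10.3525,  v_1 = u/||u|| ≈ (0.8313, 0.1258, 0.5415) (||v_1|| = 1).

λ_1 = 8.3028,  λ_2 = 4.6972,  λ_3 = 3;  v_1 ≈ (0.8313, 0.1258, 0.5415)


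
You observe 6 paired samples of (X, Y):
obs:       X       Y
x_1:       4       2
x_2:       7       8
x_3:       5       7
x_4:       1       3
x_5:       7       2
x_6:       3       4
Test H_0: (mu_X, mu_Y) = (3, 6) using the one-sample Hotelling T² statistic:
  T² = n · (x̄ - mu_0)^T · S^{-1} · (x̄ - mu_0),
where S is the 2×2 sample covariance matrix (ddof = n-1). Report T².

Step 1 — sample mean vector:
  mean(X) = (4 + 7 + 5 + 1 + 7 + 3) / 6 = 27/6 = 4.5
  mean(Y) = (2 + 8 + 7 + 3 + 2 + 4) / 6 = 26/6 = 4.3333
  x̄ = (4.5, 4.3333),  deviation x̄ - mu_0 = (4.5, 4.3333) - (3, 6) = (1.5, -1.6667).

Step 2 — sample covariance matrix, S[i,j] = (1/(n-1)) · Σ_k (x_{k,i} - mean_i) · (x_{k,j} - mean_j), divisor n-1 = 5:
  S[X,X] = ((-0.5)·(-0.5) + (2.5)·(2.5) + (0.5)·(0.5) + (-3.5)·(-3.5) + (2.5)·(2.5) + (-1.5)·(-1.5)) / 5 = 27.5/5 = 5.5
  S[X,Y] = ((-0.5)·(-2.3333) + (2.5)·(3.6667) + (0.5)·(2.6667) + (-3.5)·(-1.3333) + (2.5)·(-2.3333) + (-1.5)·(-0.3333)) / 5 = 11/5 = 2.2
  S[Y,Y] = ((-2.3333)·(-2.3333) + (3.6667)·(3.6667) + (2.6667)·(2.6667) + (-1.3333)·(-1.3333) + (-2.3333)·(-2.3333) + (-0.3333)·(-0.3333)) / 5 = 33.3333/5 = 6.6667
  S = [[5.5, 2.2],
 [2.2, 6.6667]].

Step 3 — invert S. det(S) = 5.5·6.6667 - (2.2)² = 31.8267.
  S^{-1} = (1/det) · [[d, -b], [-b, a]] = [[0.2095, -0.0691],
 [-0.0691, 0.1728]].

Step 4 — quadratic form (x̄ - mu_0)^T · S^{-1} · (x̄ - mu_0):
  S^{-1} · (x̄ - mu_0) = (0.4294, -0.3917),
  (x̄ - mu_0)^T · [...] = (1.5)·(0.4294) + (-1.6667)·(-0.3917) = 1.297.

Step 5 — scale by n: T² = 6 · 1.297 = 7.7817.

T² ≈ 7.7817


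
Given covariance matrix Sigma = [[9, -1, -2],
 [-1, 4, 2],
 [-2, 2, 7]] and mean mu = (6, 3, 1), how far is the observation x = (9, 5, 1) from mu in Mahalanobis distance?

Step 1 — centre the observation: (x - mu) = (3, 2, 0).

Step 2 — invert Sigma (cofactor / det for 3×3, or solve directly):
  Sigma^{-1} = [[0.1194, 0.0149, 0.0299],
 [0.0149, 0.2935, -0.0796],
 [0.0299, -0.0796, 0.1741]].

Step 3 — form the quadratic (x - mu)^T · Sigma^{-1} · (x - mu):
  Sigma^{-1} · (x - mu) = (0.3881, 0.6318, -0.0697).
  (x - mu)^T · [Sigma^{-1} · (x - mu)] = (3)·(0.3881) + (2)·(0.6318) + (0)·(-0.0697) = 2.4279.

Step 4 — take square root: d = √(2.4279) ≈ 1.5582.

d(x, mu) = √(2.4279) ≈ 1.5582


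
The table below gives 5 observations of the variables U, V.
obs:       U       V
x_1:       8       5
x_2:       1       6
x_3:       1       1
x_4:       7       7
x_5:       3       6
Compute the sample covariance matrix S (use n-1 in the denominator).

Step 1 — column means:
  mean(U) = (8 + 1 + 1 + 7 + 3) / 5 = 20/5 = 4
  mean(V) = (5 + 6 + 1 + 7 + 6) / 5 = 25/5 = 5

Step 2 — sample covariance S[i,j] = (1/(n-1)) · Σ_k (x_{k,i} - mean_i) · (x_{k,j} - mean_j), with n-1 = 4.
  S[U,U] = ((4)·(4) + (-3)·(-3) + (-3)·(-3) + (3)·(3) + (-1)·(-1)) / 4 = 44/4 = 11
  S[U,V] = ((4)·(0) + (-3)·(1) + (-3)·(-4) + (3)·(2) + (-1)·(1)) / 4 = 14/4 = 3.5
  S[V,V] = ((0)·(0) + (1)·(1) + (-4)·(-4) + (2)·(2) + (1)·(1)) / 4 = 22/4 = 5.5

S is symmetric (S[j,i] = S[i,j]). Assembling:

S = [[11, 3.5],
 [3.5, 5.5]]


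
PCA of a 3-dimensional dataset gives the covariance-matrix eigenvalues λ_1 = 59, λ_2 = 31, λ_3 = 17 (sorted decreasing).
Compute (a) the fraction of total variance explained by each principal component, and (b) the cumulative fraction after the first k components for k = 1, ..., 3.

Step 1 — total variance = trace(Sigma) = Σ λ_i = 59 + 31 + 17 = 107.

Step 2 — fraction explained by component i = λ_i / Σ λ:
  PC1: 59/107 = 0.5514
  PC2: 31/107 = 0.2897
  PC3: 17/107 = 0.1589

Step 3 — cumulative fraction after k components = (λ_1 + ... + λ_k) / Σ λ:
  k = 1: 59/107 = 0.5514
  k = 2: (59 + 31)/107 = 90/107 = 0.8411
  k = 3: (59 + 31 + 17)/107 = 107/107 = 1

Summary (fraction, with percent):

explained: PC1 0.5514 (55.14%), PC2 0.2897 (28.97%), PC3 0.1589 (15.89%);  cumulative: 0.5514, 0.8411, 1


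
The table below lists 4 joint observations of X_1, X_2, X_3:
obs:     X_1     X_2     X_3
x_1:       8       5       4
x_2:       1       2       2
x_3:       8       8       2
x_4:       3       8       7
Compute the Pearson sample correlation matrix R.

Step 1 — column means:
  mean(X_1) = (8 + 1 + 8 + 3) / 4 = 20/4 = 5
  mean(X_2) = (5 + 2 + 8 + 8) / 4 = 23/4 = 5.75
  mean(X_3) = (4 + 2 + 2 + 7) / 4 = 15/4 = 3.75

Step 2 — sample variances and covariances s[i,j] = (1/(n-1)) · Σ_k (x_{k,i} - mean_i) · (x_{k,j} - mean_j), with n-1 = 3:
  s[X_1,X_1] = ((3)·(3) + (-4)·(-4) + (3)·(3) + (-2)·(-2)) / 3 = 38/3 = 12.6667
  s[X_1,X_2] = ((3)·(-0.75) + (-4)·(-3.75) + (3)·(2.25) + (-2)·(2.25)) / 3 = 15/3 = 5
  s[X_1,X_3] = ((3)·(0.25) + (-4)·(-1.75) + (3)·(-1.75) + (-2)·(3.25)) / 3 = -4/3 = -1.3333
  s[X_2,X_2] = ((-0.75)·(-0.75) + (-3.75)·(-3.75) + (2.25)·(2.25) + (2.25)·(2.25)) / 3 = 24.75/3 = 8.25
  s[X_2,X_3] = ((-0.75)·(0.25) + (-3.75)·(-1.75) + (2.25)·(-1.75) + (2.25)·(3.25)) / 3 = 9.75/3 = 3.25
  s[X_3,X_3] = ((0.25)·(0.25) + (-1.75)·(-1.75) + (-1.75)·(-1.75) + (3.25)·(3.25)) / 3 = 16.75/3 = 5.5833
  Sample standard deviations s_i = √(s[i,i]):
  s(X_1) = √(12.6667) = 3.559
  s(X_2) = √(8.25) = 2.8723
  s(X_3) = √(5.5833) = 2.3629

Step 3 — r_{ij} = s_{ij} / (s_i · s_j):
  r[X_1,X_1] = 1 (diagonal).
  r[X_1,X_2] = 5 / (3.559 · 2.8723) = 5 / 10.2225 = 0.4891
  r[X_1,X_3] = -1.3333 / (3.559 · 2.3629) = -1.3333 / 8.4097 = -0.1585
  r[X_2,X_2] = 1 (diagonal).
  r[X_2,X_3] = 3.25 / (2.8723 · 2.3629) = 3.25 / 6.7869 = 0.4789
  r[X_3,X_3] = 1 (diagonal).

R is symmetric with unit diagonal. Assembling:

R = [[1, 0.4891, -0.1585],
 [0.4891, 1, 0.4789],
 [-0.1585, 0.4789, 1]]


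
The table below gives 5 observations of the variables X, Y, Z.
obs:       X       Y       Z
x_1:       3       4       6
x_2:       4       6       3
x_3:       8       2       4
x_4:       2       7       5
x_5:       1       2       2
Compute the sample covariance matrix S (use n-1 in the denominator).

Step 1 — column means:
  mean(X) = (3 + 4 + 8 + 2 + 1) / 5 = 18/5 = 3.6
  mean(Y) = (4 + 6 + 2 + 7 + 2) / 5 = 21/5 = 4.2
  mean(Z) = (6 + 3 + 4 + 5 + 2) / 5 = 20/5 = 4

Step 2 — sample covariance S[i,j] = (1/(n-1)) · Σ_k (x_{k,i} - mean_i) · (x_{k,j} - mean_j), with n-1 = 4.
  S[X,X] = ((-0.6)·(-0.6) + (0.4)·(0.4) + (4.4)·(4.4) + (-1.6)·(-1.6) + (-2.6)·(-2.6)) / 4 = 29.2/4 = 7.3
  S[X,Y] = ((-0.6)·(-0.2) + (0.4)·(1.8) + (4.4)·(-2.2) + (-1.6)·(2.8) + (-2.6)·(-2.2)) / 4 = -7.6/4 = -1.9
  S[X,Z] = ((-0.6)·(2) + (0.4)·(-1) + (4.4)·(0) + (-1.6)·(1) + (-2.6)·(-2)) / 4 = 2/4 = 0.5
  S[Y,Y] = ((-0.2)·(-0.2) + (1.8)·(1.8) + (-2.2)·(-2.2) + (2.8)·(2.8) + (-2.2)·(-2.2)) / 4 = 20.8/4 = 5.2
  S[Y,Z] = ((-0.2)·(2) + (1.8)·(-1) + (-2.2)·(0) + (2.8)·(1) + (-2.2)·(-2)) / 4 = 5/4 = 1.25
  S[Z,Z] = ((2)·(2) + (-1)·(-1) + (0)·(0) + (1)·(1) + (-2)·(-2)) / 4 = 10/4 = 2.5

S is symmetric (S[j,i] = S[i,j]). Assembling:

S = [[7.3, -1.9, 0.5],
 [-1.9, 5.2, 1.25],
 [0.5, 1.25, 2.5]]


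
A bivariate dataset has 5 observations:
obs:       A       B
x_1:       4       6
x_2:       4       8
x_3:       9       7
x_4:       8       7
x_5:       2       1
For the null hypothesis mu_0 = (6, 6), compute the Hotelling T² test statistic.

Step 1 — sample mean vector:
  mean(A) = (4 + 4 + 9 + 8 + 2) / 5 = 27/5 = 5.4
  mean(B) = (6 + 8 + 7 + 7 + 1) / 5 = 29/5 = 5.8
  x̄ = (5.4, 5.8),  deviation x̄ - mu_0 = (5.4, 5.8) - (6, 6) = (-0.6, -0.2).

Step 2 — sample covariance matrix, S[i,j] = (1/(n-1)) · Σ_k (x_{k,i} - mean_i) · (x_{k,j} - mean_j), divisor n-1 = 4:
  S[A,A] = ((-1.4)·(-1.4) + (-1.4)·(-1.4) + (3.6)·(3.6) + (2.6)·(2.6) + (-3.4)·(-3.4)) / 4 = 35.2/4 = 8.8
  S[A,B] = ((-1.4)·(0.2) + (-1.4)·(2.2) + (3.6)·(1.2) + (2.6)·(1.2) + (-3.4)·(-4.8)) / 4 = 20.4/4 = 5.1
  S[B,B] = ((0.2)·(0.2) + (2.2)·(2.2) + (1.2)·(1.2) + (1.2)·(1.2) + (-4.8)·(-4.8)) / 4 = 30.8/4 = 7.7
  S = [[8.8, 5.1],
 [5.1, 7.7]].

Step 3 — invert S. det(S) = 8.8·7.7 - (5.1)² = 41.75.
  S^{-1} = (1/det) · [[d, -b], [-b, a]] = [[0.1844, -0.1222],
 [-0.1222, 0.2108]].

Step 4 — quadratic form (x̄ - mu_0)^T · S^{-1} · (x̄ - mu_0):
  S^{-1} · (x̄ - mu_0) = (-0.0862, 0.0311),
  (x̄ - mu_0)^T · [...] = (-0.6)·(-0.0862) + (-0.2)·(0.0311) = 0.0455.

Step 5 — scale by n: T² = 5 · 0.0455 = 0.2275.

T² ≈ 0.2275


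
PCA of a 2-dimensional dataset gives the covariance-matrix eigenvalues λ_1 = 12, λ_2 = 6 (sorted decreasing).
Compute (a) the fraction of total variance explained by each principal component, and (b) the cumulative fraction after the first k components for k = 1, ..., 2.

Step 1 — total variance = trace(Sigma) = Σ λ_i = 12 + 6 = 18.

Step 2 — fraction explained by component i = λ_i / Σ λ:
  PC1: 12/18 = 0.6667
  PC2: 6/18 = 0.3333

Step 3 — cumulative fraction after k components = (λ_1 + ... + λ_k) / Σ λ:
  k = 1: 12/18 = 0.6667
  k = 2: (12 + 6)/18 = 18/18 = 1

Summary (fraction, with percent):

explained: PC1 0.6667 (66.67%), PC2 0.3333 (33.33%);  cumulative: 0.6667, 1


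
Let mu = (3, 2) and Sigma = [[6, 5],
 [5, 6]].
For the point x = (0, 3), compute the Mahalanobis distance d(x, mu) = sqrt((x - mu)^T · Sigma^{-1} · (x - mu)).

Step 1 — centre the observation: (x - mu) = (-3, 1).

Step 2 — invert Sigma. det(Sigma) = 6·6 - (5)² = 11.
  Sigma^{-1} = (1/det) · [[d, -b], [-b, a]] = [[0.5455, -0.4545],
 [-0.4545, 0.5455]].

Step 3 — form the quadratic (x - mu)^T · Sigma^{-1} · (x - mu):
  Sigma^{-1} · (x - mu) = (-2.0909, 1.9091).
  (x - mu)^T · [Sigma^{-1} · (x - mu)] = (-3)·(-2.0909) + (1)·(1.9091) = 8.1818.

Step 4 — take square root: d = √(8.1818) ≈ 2.8604.

d(x, mu) = √(8.1818) ≈ 2.8604


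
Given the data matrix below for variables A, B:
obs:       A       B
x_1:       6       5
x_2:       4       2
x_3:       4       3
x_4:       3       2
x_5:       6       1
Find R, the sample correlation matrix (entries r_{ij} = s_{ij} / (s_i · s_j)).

Step 1 — column means:
  mean(A) = (6 + 4 + 4 + 3 + 6) / 5 = 23/5 = 4.6
  mean(B) = (5 + 2 + 3 + 2 + 1) / 5 = 13/5 = 2.6

Step 2 — sample variances and covariances s[i,j] = (1/(n-1)) · Σ_k (x_{k,i} - mean_i) · (x_{k,j} - mean_j), with n-1 = 4:
  s[A,A] = ((1.4)·(1.4) + (-0.6)·(-0.6) + (-0.6)·(-0.6) + (-1.6)·(-1.6) + (1.4)·(1.4)) / 4 = 7.2/4 = 1.8
  s[A,B] = ((1.4)·(2.4) + (-0.6)·(-0.6) + (-0.6)·(0.4) + (-1.6)·(-0.6) + (1.4)·(-1.6)) / 4 = 2.2/4 = 0.55
  s[B,B] = ((2.4)·(2.4) + (-0.6)·(-0.6) + (0.4)·(0.4) + (-0.6)·(-0.6) + (-1.6)·(-1.6)) / 4 = 9.2/4 = 2.3
  Sample standard deviations s_i = √(s[i,i]):
  s(A) = √(1.8) = 1.3416
  s(B) = √(2.3) = 1.5166

Step 3 — r_{ij} = s_{ij} / (s_i · s_j):
  r[A,A] = 1 (diagonal).
  r[A,B] = 0.55 / (1.3416 · 1.5166) = 0.55 / 2.0347 = 0.2703
  r[B,B] = 1 (diagonal).

R is symmetric with unit diagonal. Assembling:

R = [[1, 0.2703],
 [0.2703, 1]]


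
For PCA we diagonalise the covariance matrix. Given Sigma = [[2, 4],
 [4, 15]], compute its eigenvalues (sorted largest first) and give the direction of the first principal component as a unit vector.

Step 1 — characteristic polynomial of 2×2 Sigma:
  det(Sigma - λI) = λ² - trace · λ + det = 0.
  trace = 2 + 15 = 17, det = 2·15 - (4)² = 14.
Step 2 — discriminant:
  Δ = trace² - 4·det = 289 - 56 = 233.
Step 3 — eigenvalues:
  λ = (trace ± √Δ)/2 = (17 ± 15.2643)/2,
  λ_1 = 16.1322,  λ_2 = 0.8678.

Step 4 — unit eigenvector for λ_1: solve (Sigma - λ_1 I)v = 0. First row:
  (2 - 16.1322)·v_x + (4)·v_y = 0, i.e. (-14.1322)·v_x + (4)·v_y = 0,
  so v ∝ (b, λ_1 - a) = (4, 14.1322) = u.
  ||u|| = √((4)² + (14.1322)²) = √(215.7182) ≈ 14.6873,
  v_1 = u/||u|| ≈ (0.2723, 0.9622) (||v_1|| = 1).

λ_1 = 16.1322,  λ_2 = 0.8678;  v_1 ≈ (0.2723, 0.9622)


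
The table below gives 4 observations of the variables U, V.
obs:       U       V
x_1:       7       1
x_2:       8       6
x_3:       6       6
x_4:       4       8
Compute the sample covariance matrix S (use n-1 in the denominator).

Step 1 — column means:
  mean(U) = (7 + 8 + 6 + 4) / 4 = 25/4 = 6.25
  mean(V) = (1 + 6 + 6 + 8) / 4 = 21/4 = 5.25

Step 2 — sample covariance S[i,j] = (1/(n-1)) · Σ_k (x_{k,i} - mean_i) · (x_{k,j} - mean_j), with n-1 = 3.
  S[U,U] = ((0.75)·(0.75) + (1.75)·(1.75) + (-0.25)·(-0.25) + (-2.25)·(-2.25)) / 3 = 8.75/3 = 2.9167
  S[U,V] = ((0.75)·(-4.25) + (1.75)·(0.75) + (-0.25)·(0.75) + (-2.25)·(2.75)) / 3 = -8.25/3 = -2.75
  S[V,V] = ((-4.25)·(-4.25) + (0.75)·(0.75) + (0.75)·(0.75) + (2.75)·(2.75)) / 3 = 26.75/3 = 8.9167

S is symmetric (S[j,i] = S[i,j]). Assembling:

S = [[2.9167, -2.75],
 [-2.75, 8.9167]]


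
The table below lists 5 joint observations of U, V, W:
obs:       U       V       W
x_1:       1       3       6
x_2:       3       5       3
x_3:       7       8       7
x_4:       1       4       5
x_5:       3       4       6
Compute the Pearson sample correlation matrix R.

Step 1 — column means:
  mean(U) = (1 + 3 + 7 + 1 + 3) / 5 = 15/5 = 3
  mean(V) = (3 + 5 + 8 + 4 + 4) / 5 = 24/5 = 4.8
  mean(W) = (6 + 3 + 7 + 5 + 6) / 5 = 27/5 = 5.4

Step 2 — sample variances and covariances s[i,j] = (1/(n-1)) · Σ_k (x_{k,i} - mean_i) · (x_{k,j} - mean_j), with n-1 = 4:
  s[U,U] = ((-2)·(-2) + (0)·(0) + (4)·(4) + (-2)·(-2) + (0)·(0)) / 4 = 24/4 = 6
  s[U,V] = ((-2)·(-1.8) + (0)·(0.2) + (4)·(3.2) + (-2)·(-0.8) + (0)·(-0.8)) / 4 = 18/4 = 4.5
  s[U,W] = ((-2)·(0.6) + (0)·(-2.4) + (4)·(1.6) + (-2)·(-0.4) + (0)·(0.6)) / 4 = 6/4 = 1.5
  s[V,V] = ((-1.8)·(-1.8) + (0.2)·(0.2) + (3.2)·(3.2) + (-0.8)·(-0.8) + (-0.8)·(-0.8)) / 4 = 14.8/4 = 3.7
  s[V,W] = ((-1.8)·(0.6) + (0.2)·(-2.4) + (3.2)·(1.6) + (-0.8)·(-0.4) + (-0.8)·(0.6)) / 4 = 3.4/4 = 0.85
  s[W,W] = ((0.6)·(0.6) + (-2.4)·(-2.4) + (1.6)·(1.6) + (-0.4)·(-0.4) + (0.6)·(0.6)) / 4 = 9.2/4 = 2.3
  Sample standard deviations s_i = √(s[i,i]):
  s(U) = √(6) = 2.4495
  s(V) = √(3.7) = 1.9235
  s(W) = √(2.3) = 1.5166

Step 3 — r_{ij} = s_{ij} / (s_i · s_j):
  r[U,U] = 1 (diagonal).
  r[U,V] = 4.5 / (2.4495 · 1.9235) = 4.5 / 4.7117 = 0.9551
  r[U,W] = 1.5 / (2.4495 · 1.5166) = 1.5 / 3.7148 = 0.4038
  r[V,V] = 1 (diagonal).
  r[V,W] = 0.85 / (1.9235 · 1.5166) = 0.85 / 2.9172 = 0.2914
  r[W,W] = 1 (diagonal).

R is symmetric with unit diagonal. Assembling:

R = [[1, 0.9551, 0.4038],
 [0.9551, 1, 0.2914],
 [0.4038, 0.2914, 1]]


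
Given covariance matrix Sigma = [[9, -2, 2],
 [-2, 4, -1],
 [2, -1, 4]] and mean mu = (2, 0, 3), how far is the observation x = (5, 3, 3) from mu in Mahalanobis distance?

Step 1 — centre the observation: (x - mu) = (3, 3, 0).

Step 2 — invert Sigma (cofactor / det for 3×3, or solve directly):
  Sigma^{-1} = [[0.1351, 0.0541, -0.0541],
 [0.0541, 0.2883, 0.045],
 [-0.0541, 0.045, 0.2883]].

Step 3 — form the quadratic (x - mu)^T · Sigma^{-1} · (x - mu):
  Sigma^{-1} · (x - mu) = (0.5676, 1.027, -0.027).
  (x - mu)^T · [Sigma^{-1} · (x - mu)] = (3)·(0.5676) + (3)·(1.027) + (0)·(-0.027) = 4.7838.

Step 4 — take square root: d = √(4.7838) ≈ 2.1872.

d(x, mu) = √(4.7838) ≈ 2.1872


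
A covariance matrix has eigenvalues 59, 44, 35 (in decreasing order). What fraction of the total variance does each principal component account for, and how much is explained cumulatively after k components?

Step 1 — total variance = trace(Sigma) = Σ λ_i = 59 + 44 + 35 = 138.

Step 2 — fraction explained by component i = λ_i / Σ λ:
  PC1: 59/138 = 0.4275
  PC2: 44/138 = 0.3188
  PC3: 35/138 = 0.2536

Step 3 — cumulative fraction after k components = (λ_1 + ... + λ_k) / Σ λ:
  k = 1: 59/138 = 0.4275
  k = 2: (59 + 44)/138 = 103/138 = 0.7464
  k = 3: (59 + 44 + 35)/138 = 138/138 = 1

Summary (fraction, with percent):

explained: PC1 0.4275 (42.75%), PC2 0.3188 (31.88%), PC3 0.2536 (25.36%);  cumulative: 0.4275, 0.7464, 1


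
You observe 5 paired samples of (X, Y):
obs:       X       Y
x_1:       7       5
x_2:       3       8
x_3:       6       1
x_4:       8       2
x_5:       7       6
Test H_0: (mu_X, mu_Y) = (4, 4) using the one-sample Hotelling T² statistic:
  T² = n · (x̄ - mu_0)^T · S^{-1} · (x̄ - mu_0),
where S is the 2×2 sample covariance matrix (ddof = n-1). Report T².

Step 1 — sample mean vector:
  mean(X) = (7 + 3 + 6 + 8 + 7) / 5 = 31/5 = 6.2
  mean(Y) = (5 + 8 + 1 + 2 + 6) / 5 = 22/5 = 4.4
  x̄ = (6.2, 4.4),  deviation x̄ - mu_0 = (6.2, 4.4) - (4, 4) = (2.2, 0.4).

Step 2 — sample covariance matrix, S[i,j] = (1/(n-1)) · Σ_k (x_{k,i} - mean_i) · (x_{k,j} - mean_j), divisor n-1 = 4:
  S[X,X] = ((0.8)·(0.8) + (-3.2)·(-3.2) + (-0.2)·(-0.2) + (1.8)·(1.8) + (0.8)·(0.8)) / 4 = 14.8/4 = 3.7
  S[X,Y] = ((0.8)·(0.6) + (-3.2)·(3.6) + (-0.2)·(-3.4) + (1.8)·(-2.4) + (0.8)·(1.6)) / 4 = -13.4/4 = -3.35
  S[Y,Y] = ((0.6)·(0.6) + (3.6)·(3.6) + (-3.4)·(-3.4) + (-2.4)·(-2.4) + (1.6)·(1.6)) / 4 = 33.2/4 = 8.3
  S = [[3.7, -3.35],
 [-3.35, 8.3]].

Step 3 — invert S. det(S) = 3.7·8.3 - (-3.35)² = 19.4875.
  S^{-1} = (1/det) · [[d, -b], [-b, a]] = [[0.4259, 0.1719],
 [0.1719, 0.1899]].

Step 4 — quadratic form (x̄ - mu_0)^T · S^{-1} · (x̄ - mu_0):
  S^{-1} · (x̄ - mu_0) = (1.0058, 0.4541),
  (x̄ - mu_0)^T · [...] = (2.2)·(1.0058) + (0.4)·(0.4541) = 2.3944.

Step 5 — scale by n: T² = 5 · 2.3944 = 11.9718.

T² ≈ 11.9718


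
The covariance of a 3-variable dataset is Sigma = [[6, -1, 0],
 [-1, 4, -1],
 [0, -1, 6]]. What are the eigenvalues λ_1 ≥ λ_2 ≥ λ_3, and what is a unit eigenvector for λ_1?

Step 1 — characteristic polynomial p(λ) = det(λI - Sigma) = λ³ - tr·λ² + c_1·λ - det, where tr = trace, c_1 = sum of the principal 2×2 minors, det = det(Sigma):
  tr = 6 + 4 + 6 = 16,
  c_1 = (6·4 - (-1)²) + (6·6 - (0)²) + (4·6 - (-1)²) = 23 + 36 + 23 = 82,
  det = 6·(4·6 - (-1)²) - (-1)·((-1)·6 - (-1)·(0)) + (0)·((-1)·(-1) - 4·(0)) = 6·(23) - (-1)·(-6) + (0)·(1) = 132.
  So p(λ) = λ³ - 16λ² + 82λ - 132.
Step 2 — look for an integer root (rational root theorem: any rational root is an integer divisor of 132). Testing λ = 6:
  p(6) = 216 - 576 + 492 - 132 = 0  ✓
  Dividing out (λ - 6): p(λ) = (λ - 6)(λ² - 10λ + 22).
Step 3 — remaining eigenvalues from the quadratic λ² - 10λ + 22 = 0:
  Δ = 10² - 4·22 = 100 - 88 = 12,  λ = (10 ± √12)/2 = (10 ± 3.4641)/2 ≈ 6.7321 or 3.2679.
  Sorted: λ_1 = 6.7321,  λ_2 = 6,  λ_3 = 3.2679  (check: sum = 16 = tr ✓).

Step 4 — unit eigenvector for λ_1 ≈ 6.7321: v spans the null space of (Sigma - λ_1 I), whose rows are
  r_1 = (-0.7321, -1, 0),  r_2 = (-1, -2.7321, -1),  r_3 = (0, -1, -0.7321).
  v is orthogonal to every row, so take v ∝ r_1 × r_2 = ((-1)·(-1) - (0)·(-2.7321), (0)·(-1) - (-0.7321)·(-1), (-0.7321)·(-2.7321) - (-1)·(-1)) ≈ (1, -0.7321, 1).
  Let u = (1, -0.7321, 1).
  ||u|| = √((1)² + (-0.7321)² + (1)²) = √(2.5359) ≈ 1.5925,  v_1 = u/||u|| ≈ (0.628, -0.4597, 0.628) (||v_1|| = 1).

λ_1 = 6.7321,  λ_2 = 6,  λ_3 = 3.2679;  v_1 ≈ (0.628, -0.4597, 0.628)


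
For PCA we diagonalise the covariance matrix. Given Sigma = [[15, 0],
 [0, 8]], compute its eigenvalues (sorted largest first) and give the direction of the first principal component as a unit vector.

Step 1 — characteristic polynomial of 2×2 Sigma:
  det(Sigma - λI) = λ² - trace · λ + det = 0.
  trace = 15 + 8 = 23, det = 15·8 - (0)² = 120.
Step 2 — discriminant:
  Δ = trace² - 4·det = 529 - 480 = 49.
Step 3 — eigenvalues:
  λ = (trace ± √Δ)/2 = (23 ± 7)/2,
  λ_1 = 15,  λ_2 = 8.

Step 4 — unit eigenvector for λ_1: Sigma is diagonal, so its eigenvectors are the coordinate axes. λ_1 = 15 is the diagonal entry on the first coordinate axis, hence
  v_1 = (1, 0) (||v_1|| = 1).

λ_1 = 15,  λ_2 = 8;  v_1 ≈ (1, 0)


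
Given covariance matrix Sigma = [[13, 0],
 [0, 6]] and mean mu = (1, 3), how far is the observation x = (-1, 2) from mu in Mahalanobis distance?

Step 1 — centre the observation: (x - mu) = (-2, -1).

Step 2 — invert Sigma. det(Sigma) = 13·6 - (0)² = 78.
  Sigma^{-1} = (1/det) · [[d, -b], [-b, a]] = [[0.0769, 0],
 [0, 0.1667]].

Step 3 — form the quadratic (x - mu)^T · Sigma^{-1} · (x - mu):
  Sigma^{-1} · (x - mu) = (-0.1538, -0.1667).
  (x - mu)^T · [Sigma^{-1} · (x - mu)] = (-2)·(-0.1538) + (-1)·(-0.1667) = 0.4744.

Step 4 — take square root: d = √(0.4744) ≈ 0.6887.

d(x, mu) = √(0.4744) ≈ 0.6887


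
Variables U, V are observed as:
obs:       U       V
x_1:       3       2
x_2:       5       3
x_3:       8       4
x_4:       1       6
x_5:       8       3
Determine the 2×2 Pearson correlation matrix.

Step 1 — column means:
  mean(U) = (3 + 5 + 8 + 1 + 8) / 5 = 25/5 = 5
  mean(V) = (2 + 3 + 4 + 6 + 3) / 5 = 18/5 = 3.6

Step 2 — sample variances and covariances s[i,j] = (1/(n-1)) · Σ_k (x_{k,i} - mean_i) · (x_{k,j} - mean_j), with n-1 = 4:
  s[U,U] = ((-2)·(-2) + (0)·(0) + (3)·(3) + (-4)·(-4) + (3)·(3)) / 4 = 38/4 = 9.5
  s[U,V] = ((-2)·(-1.6) + (0)·(-0.6) + (3)·(0.4) + (-4)·(2.4) + (3)·(-0.6)) / 4 = -7/4 = -1.75
  s[V,V] = ((-1.6)·(-1.6) + (-0.6)·(-0.6) + (0.4)·(0.4) + (2.4)·(2.4) + (-0.6)·(-0.6)) / 4 = 9.2/4 = 2.3
  Sample standard deviations s_i = √(s[i,i]):
  s(U) = √(9.5) = 3.0822
  s(V) = √(2.3) = 1.5166

Step 3 — r_{ij} = s_{ij} / (s_i · s_j):
  r[U,U] = 1 (diagonal).
  r[U,V] = -1.75 / (3.0822 · 1.5166) = -1.75 / 4.6744 = -0.3744
  r[V,V] = 1 (diagonal).

R is symmetric with unit diagonal. Assembling:

R = [[1, -0.3744],
 [-0.3744, 1]]


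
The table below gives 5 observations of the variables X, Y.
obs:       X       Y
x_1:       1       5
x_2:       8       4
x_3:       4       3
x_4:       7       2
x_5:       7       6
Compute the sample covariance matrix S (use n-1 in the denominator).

Step 1 — column means:
  mean(X) = (1 + 8 + 4 + 7 + 7) / 5 = 27/5 = 5.4
  mean(Y) = (5 + 4 + 3 + 2 + 6) / 5 = 20/5 = 4

Step 2 — sample covariance S[i,j] = (1/(n-1)) · Σ_k (x_{k,i} - mean_i) · (x_{k,j} - mean_j), with n-1 = 4.
  S[X,X] = ((-4.4)·(-4.4) + (2.6)·(2.6) + (-1.4)·(-1.4) + (1.6)·(1.6) + (1.6)·(1.6)) / 4 = 33.2/4 = 8.3
  S[X,Y] = ((-4.4)·(1) + (2.6)·(0) + (-1.4)·(-1) + (1.6)·(-2) + (1.6)·(2)) / 4 = -3/4 = -0.75
  S[Y,Y] = ((1)·(1) + (0)·(0) + (-1)·(-1) + (-2)·(-2) + (2)·(2)) / 4 = 10/4 = 2.5

S is symmetric (S[j,i] = S[i,j]). Assembling:

S = [[8.3, -0.75],
 [-0.75, 2.5]]


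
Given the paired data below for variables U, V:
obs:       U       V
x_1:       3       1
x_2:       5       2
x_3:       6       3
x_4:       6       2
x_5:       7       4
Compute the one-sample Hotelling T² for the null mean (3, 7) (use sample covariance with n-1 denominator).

Step 1 — sample mean vector:
  mean(U) = (3 + 5 + 6 + 6 + 7) / 5 = 27/5 = 5.4
  mean(V) = (1 + 2 + 3 + 2 + 4) / 5 = 12/5 = 2.4
  x̄ = (5.4, 2.4),  deviation x̄ - mu_0 = (5.4, 2.4) - (3, 7) = (2.4, -4.6).

Step 2 — sample covariance matrix, S[i,j] = (1/(n-1)) · Σ_k (x_{k,i} - mean_i) · (x_{k,j} - mean_j), divisor n-1 = 4:
  S[U,U] = ((-2.4)·(-2.4) + (-0.4)·(-0.4) + (0.6)·(0.6) + (0.6)·(0.6) + (1.6)·(1.6)) / 4 = 9.2/4 = 2.3
  S[U,V] = ((-2.4)·(-1.4) + (-0.4)·(-0.4) + (0.6)·(0.6) + (0.6)·(-0.4) + (1.6)·(1.6)) / 4 = 6.2/4 = 1.55
  S[V,V] = ((-1.4)·(-1.4) + (-0.4)·(-0.4) + (0.6)·(0.6) + (-0.4)·(-0.4) + (1.6)·(1.6)) / 4 = 5.2/4 = 1.3
  S = [[2.3, 1.55],
 [1.55, 1.3]].

Step 3 — invert S. det(S) = 2.3·1.3 - (1.55)² = 0.5875.
  S^{-1} = (1/det) · [[d, -b], [-b, a]] = [[2.2128, -2.6383],
 [-2.6383, 3.9149]].

Step 4 — quadratic form (x̄ - mu_0)^T · S^{-1} · (x̄ - mu_0):
  S^{-1} · (x̄ - mu_0) = (17.4468, -24.3404),
  (x̄ - mu_0)^T · [...] = (2.4)·(17.4468) + (-4.6)·(-24.3404) = 153.8383.

Step 5 — scale by n: T² = 5 · 153.8383 = 769.1915.

T² ≈ 769.1915


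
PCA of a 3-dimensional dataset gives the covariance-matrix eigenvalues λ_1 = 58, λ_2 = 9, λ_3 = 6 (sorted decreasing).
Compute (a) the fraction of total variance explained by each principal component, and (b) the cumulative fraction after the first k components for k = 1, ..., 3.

Step 1 — total variance = trace(Sigma) = Σ λ_i = 58 + 9 + 6 = 73.

Step 2 — fraction explained by component i = λ_i / Σ λ:
  PC1: 58/73 = 0.7945
  PC2: 9/73 = 0.1233
  PC3: 6/73 = 0.0822

Step 3 — cumulative fraction after k components = (λ_1 + ... + λ_k) / Σ λ:
  k = 1: 58/73 = 0.7945
  k = 2: (58 + 9)/73 = 67/73 = 0.9178
  k = 3: (58 + 9 + 6)/73 = 73/73 = 1

Summary (fraction, with percent):

explained: PC1 0.7945 (79.45%), PC2 0.1233 (12.33%), PC3 0.0822 (8.22%);  cumulative: 0.7945, 0.9178, 1


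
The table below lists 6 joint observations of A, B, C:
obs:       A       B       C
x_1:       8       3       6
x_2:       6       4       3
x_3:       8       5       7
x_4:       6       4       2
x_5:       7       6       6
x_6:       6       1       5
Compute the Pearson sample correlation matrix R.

Step 1 — column means:
  mean(A) = (8 + 6 + 8 + 6 + 7 + 6) / 6 = 41/6 = 6.8333
  mean(B) = (3 + 4 + 5 + 4 + 6 + 1) / 6 = 23/6 = 3.8333
  mean(C) = (6 + 3 + 7 + 2 + 6 + 5) / 6 = 29/6 = 4.8333

Step 2 — sample variances and covariances s[i,j] = (1/(n-1)) · Σ_k (x_{k,i} - mean_i) · (x_{k,j} - mean_j), with n-1 = 5:
  s[A,A] = ((1.1667)·(1.1667) + (-0.8333)·(-0.8333) + (1.1667)·(1.1667) + (-0.8333)·(-0.8333) + (0.1667)·(0.1667) + (-0.8333)·(-0.8333)) / 5 = 4.8333/5 = 0.9667
  s[A,B] = ((1.1667)·(-0.8333) + (-0.8333)·(0.1667) + (1.1667)·(1.1667) + (-0.8333)·(0.1667) + (0.1667)·(2.1667) + (-0.8333)·(-2.8333)) / 5 = 2.8333/5 = 0.5667
  s[A,C] = ((1.1667)·(1.1667) + (-0.8333)·(-1.8333) + (1.1667)·(2.1667) + (-0.8333)·(-2.8333) + (0.1667)·(1.1667) + (-0.8333)·(0.1667)) / 5 = 7.8333/5 = 1.5667
  s[B,B] = ((-0.8333)·(-0.8333) + (0.1667)·(0.1667) + (1.1667)·(1.1667) + (0.1667)·(0.1667) + (2.1667)·(2.1667) + (-2.8333)·(-2.8333)) / 5 = 14.8333/5 = 2.9667
  s[B,C] = ((-0.8333)·(1.1667) + (0.1667)·(-1.8333) + (1.1667)·(2.1667) + (0.1667)·(-2.8333) + (2.1667)·(1.1667) + (-2.8333)·(0.1667)) / 5 = 2.8333/5 = 0.5667
  s[C,C] = ((1.1667)·(1.1667) + (-1.8333)·(-1.8333) + (2.1667)·(2.1667) + (-2.8333)·(-2.8333) + (1.1667)·(1.1667) + (0.1667)·(0.1667)) / 5 = 18.8333/5 = 3.7667
  Sample standard deviations s_i = √(s[i,i]):
  s(A) = √(0.9667) = 0.9832
  s(B) = √(2.9667) = 1.7224
  s(C) = √(3.7667) = 1.9408

Step 3 — r_{ij} = s_{ij} / (s_i · s_j):
  r[A,A] = 1 (diagonal).
  r[A,B] = 0.5667 / (0.9832 · 1.7224) = 0.5667 / 1.6935 = 0.3346
  r[A,C] = 1.5667 / (0.9832 · 1.9408) = 1.5667 / 1.9082 = 0.821
  r[B,B] = 1 (diagonal).
  r[B,C] = 0.5667 / (1.7224 · 1.9408) = 0.5667 / 3.3428 = 0.1695
  r[C,C] = 1 (diagonal).

R is symmetric with unit diagonal. Assembling:

R = [[1, 0.3346, 0.821],
 [0.3346, 1, 0.1695],
 [0.821, 0.1695, 1]]


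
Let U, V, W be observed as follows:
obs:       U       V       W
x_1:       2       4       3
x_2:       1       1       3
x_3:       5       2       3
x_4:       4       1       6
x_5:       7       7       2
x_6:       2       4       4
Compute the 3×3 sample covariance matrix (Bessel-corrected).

Step 1 — column means:
  mean(U) = (2 + 1 + 5 + 4 + 7 + 2) / 6 = 21/6 = 3.5
  mean(V) = (4 + 1 + 2 + 1 + 7 + 4) / 6 = 19/6 = 3.1667
  mean(W) = (3 + 3 + 3 + 6 + 2 + 4) / 6 = 21/6 = 3.5

Step 2 — sample covariance S[i,j] = (1/(n-1)) · Σ_k (x_{k,i} - mean_i) · (x_{k,j} - mean_j), with n-1 = 5.
  S[U,U] = ((-1.5)·(-1.5) + (-2.5)·(-2.5) + (1.5)·(1.5) + (0.5)·(0.5) + (3.5)·(3.5) + (-1.5)·(-1.5)) / 5 = 25.5/5 = 5.1
  S[U,V] = ((-1.5)·(0.8333) + (-2.5)·(-2.1667) + (1.5)·(-1.1667) + (0.5)·(-2.1667) + (3.5)·(3.8333) + (-1.5)·(0.8333)) / 5 = 13.5/5 = 2.7
  S[U,W] = ((-1.5)·(-0.5) + (-2.5)·(-0.5) + (1.5)·(-0.5) + (0.5)·(2.5) + (3.5)·(-1.5) + (-1.5)·(0.5)) / 5 = -3.5/5 = -0.7
  S[V,V] = ((0.8333)·(0.8333) + (-2.1667)·(-2.1667) + (-1.1667)·(-1.1667) + (-2.1667)·(-2.1667) + (3.8333)·(3.8333) + (0.8333)·(0.8333)) / 5 = 26.8333/5 = 5.3667
  S[V,W] = ((0.8333)·(-0.5) + (-2.1667)·(-0.5) + (-1.1667)·(-0.5) + (-2.1667)·(2.5) + (3.8333)·(-1.5) + (0.8333)·(0.5)) / 5 = -9.5/5 = -1.9
  S[W,W] = ((-0.5)·(-0.5) + (-0.5)·(-0.5) + (-0.5)·(-0.5) + (2.5)·(2.5) + (-1.5)·(-1.5) + (0.5)·(0.5)) / 5 = 9.5/5 = 1.9

S is symmetric (S[j,i] = S[i,j]). Assembling:

S = [[5.1, 2.7, -0.7],
 [2.7, 5.3667, -1.9],
 [-0.7, -1.9, 1.9]]


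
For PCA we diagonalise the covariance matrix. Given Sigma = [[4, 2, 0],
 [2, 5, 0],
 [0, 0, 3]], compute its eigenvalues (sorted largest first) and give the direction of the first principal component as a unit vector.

Step 1 — characteristic polynomial p(λ) = det(λI - Sigma) = λ³ - tr·λ² + c_1·λ - det, where tr = trace, c_1 = sum of the principal 2×2 minors, det = det(Sigma):
  tr = 4 + 5 + 3 = 12,
  c_1 = (4·5 - (2)²) + (4·3 - (0)²) + (5·3 - (0)²) = 16 + 12 + 15 = 43,
  det = 4·(5·3 - (0)²) - (2)·((2)·3 - (0)·(0)) + (0)·((2)·(0) - 5·(0)) = 4·(15) - (2)·(6) + (0)·(0) = 48.
  So p(λ) = λ³ - 12λ² + 43λ - 48.
Step 2 — look for an integer root (rational root theorem: any rational root is an integer divisor of 48). Testing λ = 3:
  p(3) = 27 - 108 + 129 - 48 = 0  ✓
  Dividing out (λ - 3): p(λ) = (λ - 3)(λ² - 9λ + 16).
Step 3 — remaining eigenvalues from the quadratic λ² - 9λ + 16 = 0:
  Δ = 9² - 4·16 = 81 - 64 = 17,  λ = (9 ± √17)/2 = (9 ± 4.1231)/2 ≈ 6.5616 or 2.4384.
  Sorted: λ_1 = 6.5616,  λ_2 = 3,  λ_3 = 2.4384  (check: sum = 12 = tr ✓).

Step 4 — unit eigenvector for λ_1 ≈ 6.5616: v spans the null space of (Sigma - λ_1 I), whose rows are
  r_1 = (-2.5616, 2, 0),  r_2 = (2, -1.5616, 0),  r_3 = (0, 0, -3.5616).
  v is orthogonal to every row, so take v ∝ r_1 × r_3 = ((2)·(-3.5616) - (0)·(0), (0)·(0) - (-2.5616)·(-3.5616), (-2.5616)·(0) - (2)·(0)) ≈ (-7.1231, -9.1231, 0).
  Rescale (multiply by -1 so the first nonzero entry is positive): u = (7.1231, 9.1231, 0).
  ||u|| = √((7.1231)² + (9.1231)² + (0)²) = √(133.9697) ≈ 11.5745,  v_1 = u/||u|| ≈ (0.6154, 0.7882, 0) (||v_1|| = 1).

λ_1 = 6.5616,  λ_2 = 3,  λ_3 = 2.4384;  v_1 ≈ (0.6154, 0.7882, 0)
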